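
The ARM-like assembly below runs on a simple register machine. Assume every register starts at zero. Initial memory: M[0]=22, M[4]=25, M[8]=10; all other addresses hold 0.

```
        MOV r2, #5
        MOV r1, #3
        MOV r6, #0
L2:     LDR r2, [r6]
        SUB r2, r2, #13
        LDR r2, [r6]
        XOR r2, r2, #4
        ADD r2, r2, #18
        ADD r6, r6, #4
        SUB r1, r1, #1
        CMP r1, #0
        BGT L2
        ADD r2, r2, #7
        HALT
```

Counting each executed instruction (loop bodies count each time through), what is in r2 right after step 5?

after MOV r2, #5: r2=5
after MOV r1, #3: r1=3
after MOV r6, #0: r6=0
after LDR r2, [r6]: r2=M[0]=22
after SUB r2, r2, #13: r2=22-13=9
After step 5: r2 = 9.

9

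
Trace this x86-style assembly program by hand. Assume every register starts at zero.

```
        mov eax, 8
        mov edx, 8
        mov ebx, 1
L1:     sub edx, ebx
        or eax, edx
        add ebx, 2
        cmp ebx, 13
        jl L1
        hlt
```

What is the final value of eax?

eax=8
edx=8
ebx=1
edx=8-1=7
eax=8|7=15
ebx=1+2=3
cmp ebx, 13  (cmp 3,13)
jl L1: taken
edx=7-3=4
eax=15|4=15
ebx=3+2=5
cmp ebx, 13  (cmp 5,13)
jl L1: taken
edx=4-5=-1
eax=15|(-1)=-1
ebx=5+2=7
cmp ebx, 13  (cmp 7,13)
jl L1: taken
edx=(-1)-7=-8
eax=(-1)|(-8)=-1
ebx=7+2=9
cmp ebx, 13  (cmp 9,13)
jl L1: taken
edx=(-8)-9=-17
eax=(-1)|(-17)=-1
ebx=9+2=11
cmp ebx, 13  (cmp 11,13)
jl L1: taken
edx=(-17)-11=-28
eax=(-1)|(-28)=-1
ebx=11+2=13
cmp ebx, 13  (cmp 13,13)
jl L1: not taken
halt.

-1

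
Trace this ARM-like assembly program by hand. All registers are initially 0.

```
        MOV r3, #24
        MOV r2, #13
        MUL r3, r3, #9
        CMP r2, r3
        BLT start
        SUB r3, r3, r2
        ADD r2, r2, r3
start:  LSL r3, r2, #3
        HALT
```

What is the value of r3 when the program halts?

MOV r3, #24 → r3=24
MOV r2, #13 → r2=13
MUL r3, r3, #9 → r3=24*9=216
CMP r2, r3  (cmp 13,216)
BLT start: taken
LSL r3, r2, #3 → r3=13<<3=104
halt.

104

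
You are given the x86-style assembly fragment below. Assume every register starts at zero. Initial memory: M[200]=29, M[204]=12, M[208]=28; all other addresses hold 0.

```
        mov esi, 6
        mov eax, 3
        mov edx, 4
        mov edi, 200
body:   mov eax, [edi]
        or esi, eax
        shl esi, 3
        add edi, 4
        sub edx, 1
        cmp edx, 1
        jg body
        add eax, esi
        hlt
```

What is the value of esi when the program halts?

16352

esi=6
eax=3
edx=4
edi=200
eax=M[200]=29
esi=6|29=31
esi=31<<3=248
edi=200+4=204
edx=4-1=3
cmp edx, 1  (cmp 3,1)
jg body: taken
eax=M[204]=12
esi=248|12=252
esi=252<<3=2016
edi=204+4=208
edx=3-1=2
cmp edx, 1  (cmp 2,1)
jg body: taken
eax=M[208]=28
esi=2016|28=2044
esi=2044<<3=16352
edi=208+4=212
edx=2-1=1
cmp edx, 1  (cmp 1,1)
jg body: not taken
eax=28+16352=16380
halt.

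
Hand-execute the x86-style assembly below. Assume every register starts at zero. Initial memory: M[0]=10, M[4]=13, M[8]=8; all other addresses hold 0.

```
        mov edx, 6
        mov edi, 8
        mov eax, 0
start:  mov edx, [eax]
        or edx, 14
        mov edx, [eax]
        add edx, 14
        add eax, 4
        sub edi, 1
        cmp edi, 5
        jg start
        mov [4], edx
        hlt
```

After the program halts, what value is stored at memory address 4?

22

edx=6
edi=8
eax=0
edx=M[0]=10
edx=10|14=14
edx=M[0]=10
edx=10+14=24
eax=0+4=4
edi=8-1=7
cmp edi, 5  (cmp 7,5)
jg start: taken
edx=M[4]=13
edx=13|14=15
edx=M[4]=13
edx=13+14=27
eax=4+4=8
edi=7-1=6
cmp edi, 5  (cmp 6,5)
jg start: taken
edx=M[8]=8
edx=8|14=14
edx=M[8]=8
edx=8+14=22
eax=8+4=12
edi=6-1=5
cmp edi, 5  (cmp 5,5)
jg start: not taken
mov [4], edx → M[4]=22
halt.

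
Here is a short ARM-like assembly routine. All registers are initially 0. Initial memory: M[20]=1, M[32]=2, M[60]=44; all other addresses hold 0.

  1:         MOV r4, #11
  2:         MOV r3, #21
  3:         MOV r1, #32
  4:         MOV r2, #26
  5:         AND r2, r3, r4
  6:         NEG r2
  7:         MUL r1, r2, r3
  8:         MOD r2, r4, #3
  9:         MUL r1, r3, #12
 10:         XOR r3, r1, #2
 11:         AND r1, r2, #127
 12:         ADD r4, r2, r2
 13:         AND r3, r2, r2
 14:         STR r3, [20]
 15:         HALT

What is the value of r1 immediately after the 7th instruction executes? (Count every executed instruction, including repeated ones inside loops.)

after MOV r4, #11: r4=11
after MOV r3, #21: r3=21
after MOV r1, #32: r1=32
after MOV r2, #26: r2=26
after AND r2, r3, r4: r2=21&11=1
after NEG r2: r2=-(1)=-1
after MUL r1, r2, r3: r1=(-1)*21=-21
After step 7: r1 = -21.

-21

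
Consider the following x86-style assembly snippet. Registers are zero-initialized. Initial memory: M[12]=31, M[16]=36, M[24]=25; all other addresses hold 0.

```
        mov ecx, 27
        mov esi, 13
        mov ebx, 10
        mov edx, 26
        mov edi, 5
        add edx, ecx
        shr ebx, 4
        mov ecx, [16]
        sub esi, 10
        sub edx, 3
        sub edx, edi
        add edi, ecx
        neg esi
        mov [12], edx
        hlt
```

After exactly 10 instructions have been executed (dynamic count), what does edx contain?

50

ecx=27
esi=13
ebx=10
edx=26
edi=5
edx=26+27=53
ebx=10>>4=0
ecx=M[16]=36
esi=13-10=3
edx=53-3=50
After step 10: edx = 50.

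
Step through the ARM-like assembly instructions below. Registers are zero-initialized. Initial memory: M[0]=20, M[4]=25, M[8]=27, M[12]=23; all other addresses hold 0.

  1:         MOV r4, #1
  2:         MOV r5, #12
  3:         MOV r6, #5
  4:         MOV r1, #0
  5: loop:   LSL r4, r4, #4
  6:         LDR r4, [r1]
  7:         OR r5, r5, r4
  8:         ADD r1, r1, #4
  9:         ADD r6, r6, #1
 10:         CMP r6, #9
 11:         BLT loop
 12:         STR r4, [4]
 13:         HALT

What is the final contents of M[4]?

after MOV r4, #1: r4=1
after MOV r5, #12: r5=12
after MOV r6, #5: r6=5
after MOV r1, #0: r1=0
after LSL r4, r4, #4: r4=1<<4=16
after LDR r4, [r1]: r4=M[0]=20
after OR r5, r5, r4: r5=12|20=28
after ADD r1, r1, #4: r1=0+4=4
after ADD r6, r6, #1: r6=5+1=6
CMP r6, #9  (cmp 6,9)
BLT loop: taken
after LSL r4, r4, #4: r4=20<<4=320
after LDR r4, [r1]: r4=M[4]=25
after OR r5, r5, r4: r5=28|25=29
after ADD r1, r1, #4: r1=4+4=8
after ADD r6, r6, #1: r6=6+1=7
CMP r6, #9  (cmp 7,9)
BLT loop: taken
after LSL r4, r4, #4: r4=25<<4=400
after LDR r4, [r1]: r4=M[8]=27
after OR r5, r5, r4: r5=29|27=31
after ADD r1, r1, #4: r1=8+4=12
after ADD r6, r6, #1: r6=7+1=8
CMP r6, #9  (cmp 8,9)
BLT loop: taken
after LSL r4, r4, #4: r4=27<<4=432
after LDR r4, [r1]: r4=M[12]=23
after OR r5, r5, r4: r5=31|23=31
after ADD r1, r1, #4: r1=12+4=16
after ADD r6, r6, #1: r6=8+1=9
CMP r6, #9  (cmp 9,9)
BLT loop: not taken
STR r4, [4] → M[4]=23
halt.

23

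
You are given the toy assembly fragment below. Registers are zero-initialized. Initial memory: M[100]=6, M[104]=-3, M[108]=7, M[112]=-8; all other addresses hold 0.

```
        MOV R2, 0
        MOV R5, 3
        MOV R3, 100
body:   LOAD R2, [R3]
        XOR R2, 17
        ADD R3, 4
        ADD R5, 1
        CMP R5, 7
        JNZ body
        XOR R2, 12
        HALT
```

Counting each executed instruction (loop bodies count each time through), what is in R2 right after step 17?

22

R2=0
R5=3
R3=100
R2=M[100]=6
R2=6^17=23
R3=100+4=104
R5=3+1=4
CMP R5, 7  (cmp 4,7)
JNZ body: taken
R2=M[104]=-3
R2=(-3)^17=-20
R3=104+4=108
R5=4+1=5
CMP R5, 7  (cmp 5,7)
JNZ body: taken
R2=M[108]=7
R2=7^17=22
After step 17: R2 = 22.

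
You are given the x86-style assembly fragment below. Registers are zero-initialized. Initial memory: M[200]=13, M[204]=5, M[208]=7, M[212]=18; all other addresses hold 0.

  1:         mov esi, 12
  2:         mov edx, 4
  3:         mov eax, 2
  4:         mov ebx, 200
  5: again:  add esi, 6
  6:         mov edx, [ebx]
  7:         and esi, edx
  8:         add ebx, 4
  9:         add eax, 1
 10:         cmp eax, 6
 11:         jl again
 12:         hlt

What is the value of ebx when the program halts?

216

mov esi, 12 → esi=12
mov edx, 4 → edx=4
mov eax, 2 → eax=2
mov ebx, 200 → ebx=200
add esi, 6 → esi=12+6=18
mov edx, [ebx] → edx=M[200]=13
and esi, edx → esi=18&13=0
add ebx, 4 → ebx=200+4=204
add eax, 1 → eax=2+1=3
cmp eax, 6  (cmp 3,6)
jl again: taken
add esi, 6 → esi=0+6=6
mov edx, [ebx] → edx=M[204]=5
and esi, edx → esi=6&5=4
add ebx, 4 → ebx=204+4=208
add eax, 1 → eax=3+1=4
cmp eax, 6  (cmp 4,6)
jl again: taken
add esi, 6 → esi=4+6=10
mov edx, [ebx] → edx=M[208]=7
and esi, edx → esi=10&7=2
add ebx, 4 → ebx=208+4=212
add eax, 1 → eax=4+1=5
cmp eax, 6  (cmp 5,6)
jl again: taken
add esi, 6 → esi=2+6=8
mov edx, [ebx] → edx=M[212]=18
and esi, edx → esi=8&18=0
add ebx, 4 → ebx=212+4=216
add eax, 1 → eax=5+1=6
cmp eax, 6  (cmp 6,6)
jl again: not taken
halt.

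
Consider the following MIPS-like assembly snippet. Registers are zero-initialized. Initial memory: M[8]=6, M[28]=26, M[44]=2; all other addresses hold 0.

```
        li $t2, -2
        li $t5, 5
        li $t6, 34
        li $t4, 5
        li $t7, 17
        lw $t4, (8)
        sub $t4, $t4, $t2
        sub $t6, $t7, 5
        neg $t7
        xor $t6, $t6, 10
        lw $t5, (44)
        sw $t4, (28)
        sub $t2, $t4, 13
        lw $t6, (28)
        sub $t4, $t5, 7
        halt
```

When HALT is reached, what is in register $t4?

li $t2, -2 → $t2=-2
li $t5, 5 → $t5=5
li $t6, 34 → $t6=34
li $t4, 5 → $t4=5
li $t7, 17 → $t7=17
lw $t4, (8) → $t4=M[8]=6
sub $t4, $t4, $t2 → $t4=6-(-2)=8
sub $t6, $t7, 5 → $t6=17-5=12
neg $t7 → $t7=-(17)=-17
xor $t6, $t6, 10 → $t6=12^10=6
lw $t5, (44) → $t5=M[44]=2
sw $t4, (28) → M[28]=8
sub $t2, $t4, 13 → $t2=8-13=-5
lw $t6, (28) → $t6=M[28]=8
sub $t4, $t5, 7 → $t4=2-7=-5
halt.

-5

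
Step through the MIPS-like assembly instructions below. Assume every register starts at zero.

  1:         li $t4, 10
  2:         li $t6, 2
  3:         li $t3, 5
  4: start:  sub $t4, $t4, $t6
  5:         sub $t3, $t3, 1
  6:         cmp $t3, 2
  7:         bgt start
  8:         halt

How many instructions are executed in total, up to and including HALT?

after li $t4, 10: $t4=10
after li $t6, 2: $t6=2
after li $t3, 5: $t3=5
after sub $t4, $t4, $t6: $t4=10-2=8
after sub $t3, $t3, 1: $t3=5-1=4
cmp $t3, 2  (cmp 4,2)
bgt start: taken
after sub $t4, $t4, $t6: $t4=8-2=6
after sub $t3, $t3, 1: $t3=4-1=3
cmp $t3, 2  (cmp 3,2)
bgt start: taken
after sub $t4, $t4, $t6: $t4=6-2=4
after sub $t3, $t3, 1: $t3=3-1=2
cmp $t3, 2  (cmp 2,2)
bgt start: not taken
halt.
Total executed instructions: 16.

16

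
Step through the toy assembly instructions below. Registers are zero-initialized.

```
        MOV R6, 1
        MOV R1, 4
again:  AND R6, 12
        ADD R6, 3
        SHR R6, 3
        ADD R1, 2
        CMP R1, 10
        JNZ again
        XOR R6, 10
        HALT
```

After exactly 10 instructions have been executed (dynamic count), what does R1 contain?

R6=1
R1=4
R6=1&12=0
R6=0+3=3
R6=3>>3=0
R1=4+2=6
CMP R1, 10  (cmp 6,10)
JNZ again: taken
R6=0&12=0
R6=0+3=3
After step 10: R1 = 6.

6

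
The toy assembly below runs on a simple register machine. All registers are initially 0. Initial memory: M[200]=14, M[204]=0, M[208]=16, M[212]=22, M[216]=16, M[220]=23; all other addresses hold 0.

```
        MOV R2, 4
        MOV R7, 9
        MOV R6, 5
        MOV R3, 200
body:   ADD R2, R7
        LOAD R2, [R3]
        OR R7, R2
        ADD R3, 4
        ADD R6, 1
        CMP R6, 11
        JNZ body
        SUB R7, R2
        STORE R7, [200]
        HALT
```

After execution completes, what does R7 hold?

MOV R2, 4 → R2=4
MOV R7, 9 → R7=9
MOV R6, 5 → R6=5
MOV R3, 200 → R3=200
ADD R2, R7 → R2=4+9=13
LOAD R2, [R3] → R2=M[200]=14
OR R7, R2 → R7=9|14=15
ADD R3, 4 → R3=200+4=204
ADD R6, 1 → R6=5+1=6
CMP R6, 11  (cmp 6,11)
JNZ body: taken
ADD R2, R7 → R2=14+15=29
LOAD R2, [R3] → R2=M[204]=0
OR R7, R2 → R7=15|0=15
ADD R3, 4 → R3=204+4=208
ADD R6, 1 → R6=6+1=7
CMP R6, 11  (cmp 7,11)
JNZ body: taken
ADD R2, R7 → R2=0+15=15
LOAD R2, [R3] → R2=M[208]=16
OR R7, R2 → R7=15|16=31
ADD R3, 4 → R3=208+4=212
ADD R6, 1 → R6=7+1=8
CMP R6, 11  (cmp 8,11)
JNZ body: taken
ADD R2, R7 → R2=16+31=47
LOAD R2, [R3] → R2=M[212]=22
OR R7, R2 → R7=31|22=31
ADD R3, 4 → R3=212+4=216
ADD R6, 1 → R6=8+1=9
CMP R6, 11  (cmp 9,11)
JNZ body: taken
ADD R2, R7 → R2=22+31=53
LOAD R2, [R3] → R2=M[216]=16
OR R7, R2 → R7=31|16=31
ADD R3, 4 → R3=216+4=220
ADD R6, 1 → R6=9+1=10
CMP R6, 11  (cmp 10,11)
JNZ body: taken
ADD R2, R7 → R2=16+31=47
LOAD R2, [R3] → R2=M[220]=23
OR R7, R2 → R7=31|23=31
ADD R3, 4 → R3=220+4=224
ADD R6, 1 → R6=10+1=11
CMP R6, 11  (cmp 11,11)
JNZ body: not taken
SUB R7, R2 → R7=31-23=8
STORE R7, [200] → M[200]=8
halt.

8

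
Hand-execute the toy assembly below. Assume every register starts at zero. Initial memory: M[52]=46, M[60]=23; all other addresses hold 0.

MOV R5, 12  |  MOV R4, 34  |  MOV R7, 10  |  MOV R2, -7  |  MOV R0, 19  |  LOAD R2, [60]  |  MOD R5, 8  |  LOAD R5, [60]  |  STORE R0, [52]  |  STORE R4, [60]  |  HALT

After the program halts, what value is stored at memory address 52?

19

R5=12
R4=34
R7=10
R2=-7
R0=19
R2=M[60]=23
R5=12%8=4
R5=M[60]=23
STORE R0, [52] → M[52]=19
STORE R4, [60] → M[60]=34
halt.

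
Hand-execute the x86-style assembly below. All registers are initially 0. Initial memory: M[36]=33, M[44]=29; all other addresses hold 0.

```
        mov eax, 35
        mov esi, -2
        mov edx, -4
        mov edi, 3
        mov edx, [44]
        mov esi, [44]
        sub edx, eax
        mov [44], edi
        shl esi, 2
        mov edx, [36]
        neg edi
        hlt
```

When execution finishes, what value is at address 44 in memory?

eax=35
esi=-2
edx=-4
edi=3
edx=M[44]=29
esi=M[44]=29
edx=29-35=-6
mov [44], edi → M[44]=3
esi=29<<2=116
edx=M[36]=33
edi=-(3)=-3
halt.

3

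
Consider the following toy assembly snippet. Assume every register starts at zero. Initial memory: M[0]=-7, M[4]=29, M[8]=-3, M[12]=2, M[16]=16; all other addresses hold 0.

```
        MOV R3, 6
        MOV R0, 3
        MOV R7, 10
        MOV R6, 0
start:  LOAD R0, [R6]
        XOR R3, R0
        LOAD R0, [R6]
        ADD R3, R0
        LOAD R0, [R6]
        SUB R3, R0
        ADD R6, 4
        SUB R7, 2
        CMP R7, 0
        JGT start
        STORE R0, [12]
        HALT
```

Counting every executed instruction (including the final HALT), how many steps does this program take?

R3=6
R0=3
R7=10
R6=0
R0=M[0]=-7
R3=6^(-7)=-1
R0=M[0]=-7
R3=(-1)+(-7)=-8
R0=M[0]=-7
R3=(-8)-(-7)=-1
R6=0+4=4
R7=10-2=8
CMP R7, 0  (cmp 8,0)
JGT start: taken
R0=M[4]=29
R3=(-1)^29=-30
R0=M[4]=29
R3=(-30)+29=-1
R0=M[4]=29
R3=(-1)-29=-30
R6=4+4=8
R7=8-2=6
CMP R7, 0  (cmp 6,0)
JGT start: taken
R0=M[8]=-3
R3=(-30)^(-3)=31
R0=M[8]=-3
R3=31+(-3)=28
R0=M[8]=-3
R3=28-(-3)=31
R6=8+4=12
R7=6-2=4
CMP R7, 0  (cmp 4,0)
JGT start: taken
R0=M[12]=2
R3=31^2=29
R0=M[12]=2
R3=29+2=31
R0=M[12]=2
R3=31-2=29
R6=12+4=16
R7=4-2=2
CMP R7, 0  (cmp 2,0)
JGT start: taken
R0=M[16]=16
R3=29^16=13
R0=M[16]=16
R3=13+16=29
R0=M[16]=16
R3=29-16=13
R6=16+4=20
R7=2-2=0
CMP R7, 0  (cmp 0,0)
JGT start: not taken
STORE R0, [12] → M[12]=16
halt.
Total executed instructions: 56.

56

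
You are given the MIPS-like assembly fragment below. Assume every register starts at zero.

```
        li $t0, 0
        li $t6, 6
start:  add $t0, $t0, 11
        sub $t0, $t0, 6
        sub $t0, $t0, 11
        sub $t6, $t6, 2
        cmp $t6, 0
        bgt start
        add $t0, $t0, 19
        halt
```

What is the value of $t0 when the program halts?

1

after li $t0, 0: $t0=0
after li $t6, 6: $t6=6
after add $t0, $t0, 11: $t0=0+11=11
after sub $t0, $t0, 6: $t0=11-6=5
after sub $t0, $t0, 11: $t0=5-11=-6
after sub $t6, $t6, 2: $t6=6-2=4
cmp $t6, 0  (cmp 4,0)
bgt start: taken
after add $t0, $t0, 11: $t0=(-6)+11=5
after sub $t0, $t0, 6: $t0=5-6=-1
after sub $t0, $t0, 11: $t0=(-1)-11=-12
after sub $t6, $t6, 2: $t6=4-2=2
cmp $t6, 0  (cmp 2,0)
bgt start: taken
after add $t0, $t0, 11: $t0=(-12)+11=-1
after sub $t0, $t0, 6: $t0=(-1)-6=-7
after sub $t0, $t0, 11: $t0=(-7)-11=-18
after sub $t6, $t6, 2: $t6=2-2=0
cmp $t6, 0  (cmp 0,0)
bgt start: not taken
after add $t0, $t0, 19: $t0=(-18)+19=1
halt.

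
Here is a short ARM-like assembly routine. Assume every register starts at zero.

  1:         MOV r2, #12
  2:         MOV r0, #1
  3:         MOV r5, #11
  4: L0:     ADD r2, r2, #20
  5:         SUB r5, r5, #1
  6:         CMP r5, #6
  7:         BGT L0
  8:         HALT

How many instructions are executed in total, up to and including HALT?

24

after MOV r2, #12: r2=12
after MOV r0, #1: r0=1
after MOV r5, #11: r5=11
after ADD r2, r2, #20: r2=12+20=32
after SUB r5, r5, #1: r5=11-1=10
CMP r5, #6  (cmp 10,6)
BGT L0: taken
after ADD r2, r2, #20: r2=32+20=52
after SUB r5, r5, #1: r5=10-1=9
CMP r5, #6  (cmp 9,6)
BGT L0: taken
after ADD r2, r2, #20: r2=52+20=72
after SUB r5, r5, #1: r5=9-1=8
CMP r5, #6  (cmp 8,6)
BGT L0: taken
after ADD r2, r2, #20: r2=72+20=92
after SUB r5, r5, #1: r5=8-1=7
CMP r5, #6  (cmp 7,6)
BGT L0: taken
after ADD r2, r2, #20: r2=92+20=112
after SUB r5, r5, #1: r5=7-1=6
CMP r5, #6  (cmp 6,6)
BGT L0: not taken
halt.
Total executed instructions: 24.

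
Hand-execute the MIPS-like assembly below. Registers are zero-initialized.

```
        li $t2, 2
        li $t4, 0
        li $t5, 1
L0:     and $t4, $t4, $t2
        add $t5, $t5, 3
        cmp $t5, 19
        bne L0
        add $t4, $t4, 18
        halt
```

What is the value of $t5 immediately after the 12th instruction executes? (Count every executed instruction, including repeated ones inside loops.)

$t2=2
$t4=0
$t5=1
$t4=0&2=0
$t5=1+3=4
cmp $t5, 19  (cmp 4,19)
bne L0: taken
$t4=0&2=0
$t5=4+3=7
cmp $t5, 19  (cmp 7,19)
bne L0: taken
$t4=0&2=0
After step 12: $t5 = 7.

7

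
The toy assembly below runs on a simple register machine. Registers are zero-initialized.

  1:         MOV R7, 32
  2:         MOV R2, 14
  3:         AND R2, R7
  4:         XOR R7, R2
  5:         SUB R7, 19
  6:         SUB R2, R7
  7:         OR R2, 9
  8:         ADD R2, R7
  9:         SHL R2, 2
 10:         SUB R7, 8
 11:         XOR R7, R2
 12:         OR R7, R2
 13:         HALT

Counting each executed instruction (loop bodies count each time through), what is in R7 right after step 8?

13

MOV R7, 32 → R7=32
MOV R2, 14 → R2=14
AND R2, R7 → R2=14&32=0
XOR R7, R2 → R7=32^0=32
SUB R7, 19 → R7=32-19=13
SUB R2, R7 → R2=0-13=-13
OR R2, 9 → R2=(-13)|9=-5
ADD R2, R7 → R2=(-5)+13=8
After step 8: R7 = 13.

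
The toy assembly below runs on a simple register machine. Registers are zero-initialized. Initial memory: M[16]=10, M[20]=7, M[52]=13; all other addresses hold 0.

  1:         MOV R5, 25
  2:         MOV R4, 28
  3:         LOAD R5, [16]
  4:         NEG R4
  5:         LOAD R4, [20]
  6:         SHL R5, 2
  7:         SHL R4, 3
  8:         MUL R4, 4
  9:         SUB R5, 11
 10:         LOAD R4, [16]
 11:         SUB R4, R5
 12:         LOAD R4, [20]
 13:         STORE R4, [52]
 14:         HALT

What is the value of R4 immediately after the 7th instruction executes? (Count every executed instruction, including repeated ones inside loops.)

MOV R5, 25 → R5=25
MOV R4, 28 → R4=28
LOAD R5, [16] → R5=M[16]=10
NEG R4 → R4=-(28)=-28
LOAD R4, [20] → R4=M[20]=7
SHL R5, 2 → R5=10<<2=40
SHL R4, 3 → R4=7<<3=56
After step 7: R4 = 56.

56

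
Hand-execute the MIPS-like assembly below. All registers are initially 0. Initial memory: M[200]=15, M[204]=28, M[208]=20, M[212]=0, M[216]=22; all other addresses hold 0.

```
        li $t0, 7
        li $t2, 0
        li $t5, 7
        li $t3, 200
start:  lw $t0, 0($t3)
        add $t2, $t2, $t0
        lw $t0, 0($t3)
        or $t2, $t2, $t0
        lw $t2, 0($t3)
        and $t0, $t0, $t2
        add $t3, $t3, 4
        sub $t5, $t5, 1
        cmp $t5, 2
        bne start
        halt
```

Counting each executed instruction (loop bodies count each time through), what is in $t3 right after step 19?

li $t0, 7 → $t0=7
li $t2, 0 → $t2=0
li $t5, 7 → $t5=7
li $t3, 200 → $t3=200
lw $t0, 0($t3) → $t0=M[200]=15
add $t2, $t2, $t0 → $t2=0+15=15
lw $t0, 0($t3) → $t0=M[200]=15
or $t2, $t2, $t0 → $t2=15|15=15
lw $t2, 0($t3) → $t2=M[200]=15
and $t0, $t0, $t2 → $t0=15&15=15
add $t3, $t3, 4 → $t3=200+4=204
sub $t5, $t5, 1 → $t5=7-1=6
cmp $t5, 2  (cmp 6,2)
bne start: taken
lw $t0, 0($t3) → $t0=M[204]=28
add $t2, $t2, $t0 → $t2=15+28=43
lw $t0, 0($t3) → $t0=M[204]=28
or $t2, $t2, $t0 → $t2=43|28=63
lw $t2, 0($t3) → $t2=M[204]=28
After step 19: $t3 = 204.

204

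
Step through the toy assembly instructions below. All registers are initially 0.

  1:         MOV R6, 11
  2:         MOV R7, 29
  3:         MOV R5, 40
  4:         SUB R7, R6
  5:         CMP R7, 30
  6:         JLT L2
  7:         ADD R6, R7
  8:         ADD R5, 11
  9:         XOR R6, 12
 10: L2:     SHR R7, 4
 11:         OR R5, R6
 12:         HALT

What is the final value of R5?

43

R6=11
R7=29
R5=40
R7=29-11=18
CMP R7, 30  (cmp 18,30)
JLT L2: taken
R7=18>>4=1
R5=40|11=43
halt.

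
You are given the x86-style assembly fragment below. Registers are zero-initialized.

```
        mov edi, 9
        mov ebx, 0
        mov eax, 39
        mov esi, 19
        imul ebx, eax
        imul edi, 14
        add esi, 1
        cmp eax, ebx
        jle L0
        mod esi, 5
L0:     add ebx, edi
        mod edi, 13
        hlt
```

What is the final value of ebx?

after mov edi, 9: edi=9
after mov ebx, 0: ebx=0
after mov eax, 39: eax=39
after mov esi, 19: esi=19
after imul ebx, eax: ebx=0*39=0
after imul edi, 14: edi=9*14=126
after add esi, 1: esi=19+1=20
cmp eax, ebx  (cmp 39,0)
jle L0: not taken
after mod esi, 5: esi=20%5=0
after add ebx, edi: ebx=0+126=126
after mod edi, 13: edi=126%13=9
halt.

126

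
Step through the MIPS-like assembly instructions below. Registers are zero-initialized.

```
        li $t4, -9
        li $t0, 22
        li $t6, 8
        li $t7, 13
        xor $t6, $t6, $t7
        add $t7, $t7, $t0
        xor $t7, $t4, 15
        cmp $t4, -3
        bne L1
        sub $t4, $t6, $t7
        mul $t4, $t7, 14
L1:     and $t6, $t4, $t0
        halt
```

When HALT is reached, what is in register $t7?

li $t4, -9 → $t4=-9
li $t0, 22 → $t0=22
li $t6, 8 → $t6=8
li $t7, 13 → $t7=13
xor $t6, $t6, $t7 → $t6=8^13=5
add $t7, $t7, $t0 → $t7=13+22=35
xor $t7, $t4, 15 → $t7=(-9)^15=-8
cmp $t4, -3  (cmp -9,-3)
bne L1: taken
and $t6, $t4, $t0 → $t6=(-9)&22=22
halt.

-8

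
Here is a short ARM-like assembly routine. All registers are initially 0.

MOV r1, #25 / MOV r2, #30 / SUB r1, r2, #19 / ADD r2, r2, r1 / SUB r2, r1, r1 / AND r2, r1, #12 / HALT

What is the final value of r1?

after MOV r1, #25: r1=25
after MOV r2, #30: r2=30
after SUB r1, r2, #19: r1=30-19=11
after ADD r2, r2, r1: r2=30+11=41
after SUB r2, r1, r1: r2=11-11=0
after AND r2, r1, #12: r2=11&12=8
halt.

11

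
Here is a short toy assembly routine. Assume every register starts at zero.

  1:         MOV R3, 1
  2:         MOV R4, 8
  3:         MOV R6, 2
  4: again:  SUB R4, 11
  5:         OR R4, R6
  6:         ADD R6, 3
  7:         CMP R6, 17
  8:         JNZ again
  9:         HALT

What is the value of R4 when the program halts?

-34

R3=1
R4=8
R6=2
R4=8-11=-3
R4=(-3)|2=-1
R6=2+3=5
CMP R6, 17  (cmp 5,17)
JNZ again: taken
R4=(-1)-11=-12
R4=(-12)|5=-11
R6=5+3=8
CMP R6, 17  (cmp 8,17)
JNZ again: taken
R4=(-11)-11=-22
R4=(-22)|8=-22
R6=8+3=11
CMP R6, 17  (cmp 11,17)
JNZ again: taken
R4=(-22)-11=-33
R4=(-33)|11=-33
R6=11+3=14
CMP R6, 17  (cmp 14,17)
JNZ again: taken
R4=(-33)-11=-44
R4=(-44)|14=-34
R6=14+3=17
CMP R6, 17  (cmp 17,17)
JNZ again: not taken
halt.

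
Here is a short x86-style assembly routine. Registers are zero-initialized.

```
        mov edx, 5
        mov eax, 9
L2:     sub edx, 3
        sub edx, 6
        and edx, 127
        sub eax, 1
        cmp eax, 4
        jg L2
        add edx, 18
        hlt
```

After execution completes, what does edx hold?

106

mov edx, 5 → edx=5
mov eax, 9 → eax=9
sub edx, 3 → edx=5-3=2
sub edx, 6 → edx=2-6=-4
and edx, 127 → edx=(-4)&127=124
sub eax, 1 → eax=9-1=8
cmp eax, 4  (cmp 8,4)
jg L2: taken
sub edx, 3 → edx=124-3=121
sub edx, 6 → edx=121-6=115
and edx, 127 → edx=115&127=115
sub eax, 1 → eax=8-1=7
cmp eax, 4  (cmp 7,4)
jg L2: taken
sub edx, 3 → edx=115-3=112
sub edx, 6 → edx=112-6=106
and edx, 127 → edx=106&127=106
sub eax, 1 → eax=7-1=6
cmp eax, 4  (cmp 6,4)
jg L2: taken
sub edx, 3 → edx=106-3=103
sub edx, 6 → edx=103-6=97
and edx, 127 → edx=97&127=97
sub eax, 1 → eax=6-1=5
cmp eax, 4  (cmp 5,4)
jg L2: taken
sub edx, 3 → edx=97-3=94
sub edx, 6 → edx=94-6=88
and edx, 127 → edx=88&127=88
sub eax, 1 → eax=5-1=4
cmp eax, 4  (cmp 4,4)
jg L2: not taken
add edx, 18 → edx=88+18=106
halt.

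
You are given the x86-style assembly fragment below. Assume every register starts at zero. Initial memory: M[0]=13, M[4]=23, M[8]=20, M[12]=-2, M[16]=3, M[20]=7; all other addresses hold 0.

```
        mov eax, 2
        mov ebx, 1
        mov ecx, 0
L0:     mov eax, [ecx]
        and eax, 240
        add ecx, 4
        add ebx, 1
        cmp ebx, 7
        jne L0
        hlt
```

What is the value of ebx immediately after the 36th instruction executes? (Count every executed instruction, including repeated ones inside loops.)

after mov eax, 2: eax=2
after mov ebx, 1: ebx=1
after mov ecx, 0: ecx=0
after mov eax, [ecx]: eax=M[0]=13
after and eax, 240: eax=13&240=0
after add ecx, 4: ecx=0+4=4
after add ebx, 1: ebx=1+1=2
cmp ebx, 7  (cmp 2,7)
jne L0: taken
after mov eax, [ecx]: eax=M[4]=23
after and eax, 240: eax=23&240=16
after add ecx, 4: ecx=4+4=8
after add ebx, 1: ebx=2+1=3
cmp ebx, 7  (cmp 3,7)
jne L0: taken
after mov eax, [ecx]: eax=M[8]=20
after and eax, 240: eax=20&240=16
after add ecx, 4: ecx=8+4=12
after add ebx, 1: ebx=3+1=4
cmp ebx, 7  (cmp 4,7)
jne L0: taken
after mov eax, [ecx]: eax=M[12]=-2
after and eax, 240: eax=(-2)&240=240
after add ecx, 4: ecx=12+4=16
after add ebx, 1: ebx=4+1=5
cmp ebx, 7  (cmp 5,7)
jne L0: taken
after mov eax, [ecx]: eax=M[16]=3
after and eax, 240: eax=3&240=0
after add ecx, 4: ecx=16+4=20
after add ebx, 1: ebx=5+1=6
cmp ebx, 7  (cmp 6,7)
jne L0: taken
after mov eax, [ecx]: eax=M[20]=7
after and eax, 240: eax=7&240=0
after add ecx, 4: ecx=20+4=24
After step 36: ebx = 6.

6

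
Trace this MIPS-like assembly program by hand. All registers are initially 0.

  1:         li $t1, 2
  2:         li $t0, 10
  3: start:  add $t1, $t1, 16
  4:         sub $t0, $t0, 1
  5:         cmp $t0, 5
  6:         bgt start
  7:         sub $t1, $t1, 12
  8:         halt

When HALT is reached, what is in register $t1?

li $t1, 2 → $t1=2
li $t0, 10 → $t0=10
add $t1, $t1, 16 → $t1=2+16=18
sub $t0, $t0, 1 → $t0=10-1=9
cmp $t0, 5  (cmp 9,5)
bgt start: taken
add $t1, $t1, 16 → $t1=18+16=34
sub $t0, $t0, 1 → $t0=9-1=8
cmp $t0, 5  (cmp 8,5)
bgt start: taken
add $t1, $t1, 16 → $t1=34+16=50
sub $t0, $t0, 1 → $t0=8-1=7
cmp $t0, 5  (cmp 7,5)
bgt start: taken
add $t1, $t1, 16 → $t1=50+16=66
sub $t0, $t0, 1 → $t0=7-1=6
cmp $t0, 5  (cmp 6,5)
bgt start: taken
add $t1, $t1, 16 → $t1=66+16=82
sub $t0, $t0, 1 → $t0=6-1=5
cmp $t0, 5  (cmp 5,5)
bgt start: not taken
sub $t1, $t1, 12 → $t1=82-12=70
halt.

70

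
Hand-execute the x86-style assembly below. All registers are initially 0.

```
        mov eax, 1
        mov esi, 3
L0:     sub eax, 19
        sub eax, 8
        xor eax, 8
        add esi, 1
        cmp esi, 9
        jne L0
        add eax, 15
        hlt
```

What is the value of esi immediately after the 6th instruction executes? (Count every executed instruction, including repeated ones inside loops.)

after mov eax, 1: eax=1
after mov esi, 3: esi=3
after sub eax, 19: eax=1-19=-18
after sub eax, 8: eax=(-18)-8=-26
after xor eax, 8: eax=(-26)^8=-18
after add esi, 1: esi=3+1=4
After step 6: esi = 4.

4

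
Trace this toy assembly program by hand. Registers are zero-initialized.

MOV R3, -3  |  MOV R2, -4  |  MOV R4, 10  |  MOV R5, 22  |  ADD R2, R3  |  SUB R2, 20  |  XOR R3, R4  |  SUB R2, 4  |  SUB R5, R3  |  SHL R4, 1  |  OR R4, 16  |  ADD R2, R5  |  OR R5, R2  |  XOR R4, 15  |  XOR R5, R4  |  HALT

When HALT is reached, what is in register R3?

-9

MOV R3, -3 → R3=-3
MOV R2, -4 → R2=-4
MOV R4, 10 → R4=10
MOV R5, 22 → R5=22
ADD R2, R3 → R2=(-4)+(-3)=-7
SUB R2, 20 → R2=(-7)-20=-27
XOR R3, R4 → R3=(-3)^10=-9
SUB R2, 4 → R2=(-27)-4=-31
SUB R5, R3 → R5=22-(-9)=31
SHL R4, 1 → R4=10<<1=20
OR R4, 16 → R4=20|16=20
ADD R2, R5 → R2=(-31)+31=0
OR R5, R2 → R5=31|0=31
XOR R4, 15 → R4=20^15=27
XOR R5, R4 → R5=31^27=4
halt.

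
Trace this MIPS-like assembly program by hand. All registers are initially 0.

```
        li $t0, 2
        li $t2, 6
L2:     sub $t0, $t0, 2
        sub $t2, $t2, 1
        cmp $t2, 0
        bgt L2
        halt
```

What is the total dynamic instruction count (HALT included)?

27

li $t0, 2 → $t0=2
li $t2, 6 → $t2=6
sub $t0, $t0, 2 → $t0=2-2=0
sub $t2, $t2, 1 → $t2=6-1=5
cmp $t2, 0  (cmp 5,0)
bgt L2: taken
sub $t0, $t0, 2 → $t0=0-2=-2
sub $t2, $t2, 1 → $t2=5-1=4
cmp $t2, 0  (cmp 4,0)
bgt L2: taken
sub $t0, $t0, 2 → $t0=(-2)-2=-4
sub $t2, $t2, 1 → $t2=4-1=3
cmp $t2, 0  (cmp 3,0)
bgt L2: taken
sub $t0, $t0, 2 → $t0=(-4)-2=-6
sub $t2, $t2, 1 → $t2=3-1=2
cmp $t2, 0  (cmp 2,0)
bgt L2: taken
sub $t0, $t0, 2 → $t0=(-6)-2=-8
sub $t2, $t2, 1 → $t2=2-1=1
cmp $t2, 0  (cmp 1,0)
bgt L2: taken
sub $t0, $t0, 2 → $t0=(-8)-2=-10
sub $t2, $t2, 1 → $t2=1-1=0
cmp $t2, 0  (cmp 0,0)
bgt L2: not taken
halt.
Total executed instructions: 27.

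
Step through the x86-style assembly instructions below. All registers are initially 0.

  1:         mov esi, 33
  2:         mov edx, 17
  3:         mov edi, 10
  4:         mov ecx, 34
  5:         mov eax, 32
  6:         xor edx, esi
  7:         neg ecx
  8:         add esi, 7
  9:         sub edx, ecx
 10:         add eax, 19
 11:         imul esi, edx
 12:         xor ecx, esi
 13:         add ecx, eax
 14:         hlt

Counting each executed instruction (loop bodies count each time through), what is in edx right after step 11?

mov esi, 33 → esi=33
mov edx, 17 → edx=17
mov edi, 10 → edi=10
mov ecx, 34 → ecx=34
mov eax, 32 → eax=32
xor edx, esi → edx=17^33=48
neg ecx → ecx=-(34)=-34
add esi, 7 → esi=33+7=40
sub edx, ecx → edx=48-(-34)=82
add eax, 19 → eax=32+19=51
imul esi, edx → esi=40*82=3280
After step 11: edx = 82.

82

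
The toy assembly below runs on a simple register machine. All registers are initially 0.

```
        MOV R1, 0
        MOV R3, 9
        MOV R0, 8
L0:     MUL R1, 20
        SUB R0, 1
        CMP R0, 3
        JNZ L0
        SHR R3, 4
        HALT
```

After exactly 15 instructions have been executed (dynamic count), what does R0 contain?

5

R1=0
R3=9
R0=8
R1=0*20=0
R0=8-1=7
CMP R0, 3  (cmp 7,3)
JNZ L0: taken
R1=0*20=0
R0=7-1=6
CMP R0, 3  (cmp 6,3)
JNZ L0: taken
R1=0*20=0
R0=6-1=5
CMP R0, 3  (cmp 5,3)
JNZ L0: taken
After step 15: R0 = 5.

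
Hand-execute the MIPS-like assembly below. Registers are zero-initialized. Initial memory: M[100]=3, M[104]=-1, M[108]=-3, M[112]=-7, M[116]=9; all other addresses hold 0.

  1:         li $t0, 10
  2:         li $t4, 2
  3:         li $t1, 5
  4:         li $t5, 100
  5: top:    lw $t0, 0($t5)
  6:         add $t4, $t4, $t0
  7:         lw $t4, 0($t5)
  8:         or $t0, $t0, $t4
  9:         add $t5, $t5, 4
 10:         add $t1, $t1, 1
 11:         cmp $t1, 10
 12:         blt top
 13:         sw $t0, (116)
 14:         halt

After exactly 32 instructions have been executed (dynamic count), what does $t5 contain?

112

after li $t0, 10: $t0=10
after li $t4, 2: $t4=2
after li $t1, 5: $t1=5
after li $t5, 100: $t5=100
after lw $t0, 0($t5): $t0=M[100]=3
after add $t4, $t4, $t0: $t4=2+3=5
after lw $t4, 0($t5): $t4=M[100]=3
after or $t0, $t0, $t4: $t0=3|3=3
after add $t5, $t5, 4: $t5=100+4=104
after add $t1, $t1, 1: $t1=5+1=6
cmp $t1, 10  (cmp 6,10)
blt top: taken
after lw $t0, 0($t5): $t0=M[104]=-1
after add $t4, $t4, $t0: $t4=3+(-1)=2
after lw $t4, 0($t5): $t4=M[104]=-1
after or $t0, $t0, $t4: $t0=(-1)|(-1)=-1
after add $t5, $t5, 4: $t5=104+4=108
after add $t1, $t1, 1: $t1=6+1=7
cmp $t1, 10  (cmp 7,10)
blt top: taken
after lw $t0, 0($t5): $t0=M[108]=-3
after add $t4, $t4, $t0: $t4=(-1)+(-3)=-4
after lw $t4, 0($t5): $t4=M[108]=-3
after or $t0, $t0, $t4: $t0=(-3)|(-3)=-3
after add $t5, $t5, 4: $t5=108+4=112
after add $t1, $t1, 1: $t1=7+1=8
cmp $t1, 10  (cmp 8,10)
blt top: taken
after lw $t0, 0($t5): $t0=M[112]=-7
after add $t4, $t4, $t0: $t4=(-3)+(-7)=-10
after lw $t4, 0($t5): $t4=M[112]=-7
after or $t0, $t0, $t4: $t0=(-7)|(-7)=-7
After step 32: $t5 = 112.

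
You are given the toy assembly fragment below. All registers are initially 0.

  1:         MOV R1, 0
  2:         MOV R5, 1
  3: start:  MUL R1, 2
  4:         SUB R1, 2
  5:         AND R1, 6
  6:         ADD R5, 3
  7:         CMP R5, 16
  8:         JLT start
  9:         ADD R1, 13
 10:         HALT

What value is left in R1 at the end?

15

MOV R1, 0 → R1=0
MOV R5, 1 → R5=1
MUL R1, 2 → R1=0*2=0
SUB R1, 2 → R1=0-2=-2
AND R1, 6 → R1=(-2)&6=6
ADD R5, 3 → R5=1+3=4
CMP R5, 16  (cmp 4,16)
JLT start: taken
MUL R1, 2 → R1=6*2=12
SUB R1, 2 → R1=12-2=10
AND R1, 6 → R1=10&6=2
ADD R5, 3 → R5=4+3=7
CMP R5, 16  (cmp 7,16)
JLT start: taken
MUL R1, 2 → R1=2*2=4
SUB R1, 2 → R1=4-2=2
AND R1, 6 → R1=2&6=2
ADD R5, 3 → R5=7+3=10
CMP R5, 16  (cmp 10,16)
JLT start: taken
MUL R1, 2 → R1=2*2=4
SUB R1, 2 → R1=4-2=2
AND R1, 6 → R1=2&6=2
ADD R5, 3 → R5=10+3=13
CMP R5, 16  (cmp 13,16)
JLT start: taken
MUL R1, 2 → R1=2*2=4
SUB R1, 2 → R1=4-2=2
AND R1, 6 → R1=2&6=2
ADD R5, 3 → R5=13+3=16
CMP R5, 16  (cmp 16,16)
JLT start: not taken
ADD R1, 13 → R1=2+13=15
halt.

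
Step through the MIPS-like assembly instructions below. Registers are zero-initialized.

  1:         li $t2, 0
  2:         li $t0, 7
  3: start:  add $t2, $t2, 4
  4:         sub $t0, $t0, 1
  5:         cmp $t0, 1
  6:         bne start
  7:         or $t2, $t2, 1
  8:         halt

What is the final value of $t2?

li $t2, 0 → $t2=0
li $t0, 7 → $t0=7
add $t2, $t2, 4 → $t2=0+4=4
sub $t0, $t0, 1 → $t0=7-1=6
cmp $t0, 1  (cmp 6,1)
bne start: taken
add $t2, $t2, 4 → $t2=4+4=8
sub $t0, $t0, 1 → $t0=6-1=5
cmp $t0, 1  (cmp 5,1)
bne start: taken
add $t2, $t2, 4 → $t2=8+4=12
sub $t0, $t0, 1 → $t0=5-1=4
cmp $t0, 1  (cmp 4,1)
bne start: taken
add $t2, $t2, 4 → $t2=12+4=16
sub $t0, $t0, 1 → $t0=4-1=3
cmp $t0, 1  (cmp 3,1)
bne start: taken
add $t2, $t2, 4 → $t2=16+4=20
sub $t0, $t0, 1 → $t0=3-1=2
cmp $t0, 1  (cmp 2,1)
bne start: taken
add $t2, $t2, 4 → $t2=20+4=24
sub $t0, $t0, 1 → $t0=2-1=1
cmp $t0, 1  (cmp 1,1)
bne start: not taken
or $t2, $t2, 1 → $t2=24|1=25
halt.

25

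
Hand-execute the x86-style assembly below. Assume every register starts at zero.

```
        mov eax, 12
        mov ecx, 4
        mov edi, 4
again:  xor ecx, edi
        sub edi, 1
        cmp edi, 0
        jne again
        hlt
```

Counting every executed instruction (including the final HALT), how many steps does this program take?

mov eax, 12 → eax=12
mov ecx, 4 → ecx=4
mov edi, 4 → edi=4
xor ecx, edi → ecx=4^4=0
sub edi, 1 → edi=4-1=3
cmp edi, 0  (cmp 3,0)
jne again: taken
xor ecx, edi → ecx=0^3=3
sub edi, 1 → edi=3-1=2
cmp edi, 0  (cmp 2,0)
jne again: taken
xor ecx, edi → ecx=3^2=1
sub edi, 1 → edi=2-1=1
cmp edi, 0  (cmp 1,0)
jne again: taken
xor ecx, edi → ecx=1^1=0
sub edi, 1 → edi=1-1=0
cmp edi, 0  (cmp 0,0)
jne again: not taken
halt.
Total executed instructions: 20.

20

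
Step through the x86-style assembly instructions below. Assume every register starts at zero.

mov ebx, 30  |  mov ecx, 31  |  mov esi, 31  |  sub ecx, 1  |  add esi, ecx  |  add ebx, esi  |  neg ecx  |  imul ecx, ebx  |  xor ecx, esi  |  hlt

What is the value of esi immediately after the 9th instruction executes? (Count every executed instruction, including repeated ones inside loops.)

61

ebx=30
ecx=31
esi=31
ecx=31-1=30
esi=31+30=61
ebx=30+61=91
ecx=-(30)=-30
ecx=(-30)*91=-2730
ecx=(-2730)^61=-2709
After step 9: esi = 61.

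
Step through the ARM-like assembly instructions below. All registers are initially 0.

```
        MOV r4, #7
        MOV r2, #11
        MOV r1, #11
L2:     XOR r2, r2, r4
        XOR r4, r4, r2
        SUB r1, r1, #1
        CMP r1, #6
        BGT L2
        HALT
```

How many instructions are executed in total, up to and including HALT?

r4=7
r2=11
r1=11
r2=11^7=12
r4=7^12=11
r1=11-1=10
CMP r1, #6  (cmp 10,6)
BGT L2: taken
r2=12^11=7
r4=11^7=12
r1=10-1=9
CMP r1, #6  (cmp 9,6)
BGT L2: taken
r2=7^12=11
r4=12^11=7
r1=9-1=8
CMP r1, #6  (cmp 8,6)
BGT L2: taken
r2=11^7=12
r4=7^12=11
r1=8-1=7
CMP r1, #6  (cmp 7,6)
BGT L2: taken
r2=12^11=7
r4=11^7=12
r1=7-1=6
CMP r1, #6  (cmp 6,6)
BGT L2: not taken
halt.
Total executed instructions: 29.

29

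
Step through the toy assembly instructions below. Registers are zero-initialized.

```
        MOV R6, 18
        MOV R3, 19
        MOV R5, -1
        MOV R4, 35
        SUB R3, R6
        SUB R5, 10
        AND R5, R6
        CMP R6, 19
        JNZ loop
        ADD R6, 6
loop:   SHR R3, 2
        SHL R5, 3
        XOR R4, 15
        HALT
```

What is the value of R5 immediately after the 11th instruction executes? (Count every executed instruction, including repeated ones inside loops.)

MOV R6, 18 → R6=18
MOV R3, 19 → R3=19
MOV R5, -1 → R5=-1
MOV R4, 35 → R4=35
SUB R3, R6 → R3=19-18=1
SUB R5, 10 → R5=(-1)-10=-11
AND R5, R6 → R5=(-11)&18=16
CMP R6, 19  (cmp 18,19)
JNZ loop: taken
SHR R3, 2 → R3=1>>2=0
SHL R5, 3 → R5=16<<3=128
After step 11: R5 = 128.

128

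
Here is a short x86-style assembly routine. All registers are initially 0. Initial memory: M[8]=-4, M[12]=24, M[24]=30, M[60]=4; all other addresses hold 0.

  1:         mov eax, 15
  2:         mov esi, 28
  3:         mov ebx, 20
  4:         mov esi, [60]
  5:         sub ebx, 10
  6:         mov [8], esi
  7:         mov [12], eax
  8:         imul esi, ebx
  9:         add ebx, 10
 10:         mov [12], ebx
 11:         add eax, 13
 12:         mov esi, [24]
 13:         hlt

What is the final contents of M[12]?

mov eax, 15 → eax=15
mov esi, 28 → esi=28
mov ebx, 20 → ebx=20
mov esi, [60] → esi=M[60]=4
sub ebx, 10 → ebx=20-10=10
mov [8], esi → M[8]=4
mov [12], eax → M[12]=15
imul esi, ebx → esi=4*10=40
add ebx, 10 → ebx=10+10=20
mov [12], ebx → M[12]=20
add eax, 13 → eax=15+13=28
mov esi, [24] → esi=M[24]=30
halt.

20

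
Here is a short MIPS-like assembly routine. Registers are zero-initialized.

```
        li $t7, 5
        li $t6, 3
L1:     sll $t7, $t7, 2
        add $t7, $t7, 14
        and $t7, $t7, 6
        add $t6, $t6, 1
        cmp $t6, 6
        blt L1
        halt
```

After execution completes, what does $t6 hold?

after li $t7, 5: $t7=5
after li $t6, 3: $t6=3
after sll $t7, $t7, 2: $t7=5<<2=20
after add $t7, $t7, 14: $t7=20+14=34
after and $t7, $t7, 6: $t7=34&6=2
after add $t6, $t6, 1: $t6=3+1=4
cmp $t6, 6  (cmp 4,6)
blt L1: taken
after sll $t7, $t7, 2: $t7=2<<2=8
after add $t7, $t7, 14: $t7=8+14=22
after and $t7, $t7, 6: $t7=22&6=6
after add $t6, $t6, 1: $t6=4+1=5
cmp $t6, 6  (cmp 5,6)
blt L1: taken
after sll $t7, $t7, 2: $t7=6<<2=24
after add $t7, $t7, 14: $t7=24+14=38
after and $t7, $t7, 6: $t7=38&6=6
after add $t6, $t6, 1: $t6=5+1=6
cmp $t6, 6  (cmp 6,6)
blt L1: not taken
halt.

6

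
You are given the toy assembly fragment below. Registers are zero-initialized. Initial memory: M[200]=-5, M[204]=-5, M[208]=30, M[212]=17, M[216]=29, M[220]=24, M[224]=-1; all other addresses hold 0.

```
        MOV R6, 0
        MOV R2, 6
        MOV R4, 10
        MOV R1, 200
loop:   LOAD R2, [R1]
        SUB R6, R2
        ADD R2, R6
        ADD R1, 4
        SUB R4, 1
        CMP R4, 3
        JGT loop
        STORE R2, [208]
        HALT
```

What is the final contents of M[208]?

-90

R6=0
R2=6
R4=10
R1=200
R2=M[200]=-5
R6=0-(-5)=5
R2=(-5)+5=0
R1=200+4=204
R4=10-1=9
CMP R4, 3  (cmp 9,3)
JGT loop: taken
R2=M[204]=-5
R6=5-(-5)=10
R2=(-5)+10=5
R1=204+4=208
R4=9-1=8
CMP R4, 3  (cmp 8,3)
JGT loop: taken
R2=M[208]=30
R6=10-30=-20
R2=30+(-20)=10
R1=208+4=212
R4=8-1=7
CMP R4, 3  (cmp 7,3)
JGT loop: taken
R2=M[212]=17
R6=(-20)-17=-37
R2=17+(-37)=-20
R1=212+4=216
R4=7-1=6
CMP R4, 3  (cmp 6,3)
JGT loop: taken
R2=M[216]=29
R6=(-37)-29=-66
R2=29+(-66)=-37
R1=216+4=220
R4=6-1=5
CMP R4, 3  (cmp 5,3)
JGT loop: taken
R2=M[220]=24
R6=(-66)-24=-90
R2=24+(-90)=-66
R1=220+4=224
R4=5-1=4
CMP R4, 3  (cmp 4,3)
JGT loop: taken
R2=M[224]=-1
R6=(-90)-(-1)=-89
R2=(-1)+(-89)=-90
R1=224+4=228
R4=4-1=3
CMP R4, 3  (cmp 3,3)
JGT loop: not taken
STORE R2, [208] → M[208]=-90
halt.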